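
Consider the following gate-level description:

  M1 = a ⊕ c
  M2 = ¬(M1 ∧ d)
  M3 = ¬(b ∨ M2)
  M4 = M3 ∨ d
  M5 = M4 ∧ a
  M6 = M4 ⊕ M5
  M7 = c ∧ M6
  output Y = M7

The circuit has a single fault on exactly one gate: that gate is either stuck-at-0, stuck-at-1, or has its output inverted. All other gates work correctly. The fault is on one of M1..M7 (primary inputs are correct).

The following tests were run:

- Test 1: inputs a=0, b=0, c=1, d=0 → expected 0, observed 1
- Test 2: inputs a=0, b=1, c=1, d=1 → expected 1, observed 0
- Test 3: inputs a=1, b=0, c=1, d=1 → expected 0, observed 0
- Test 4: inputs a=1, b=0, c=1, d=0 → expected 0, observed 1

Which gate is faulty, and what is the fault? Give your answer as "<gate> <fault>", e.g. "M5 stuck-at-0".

M5 stuck-at-1

Fault-free values for test 1 (a=0, b=0, c=1, d=0): M1=1, M2=1, M3=0, M4=0, M5=0, M6=0, M7=0, giving Y=0. Observed 1.
Test 1: faults giving observed 1 are {M2 stuck-at-0, M2 inverted output, M3 stuck-at-1, M3 inverted output, M4 stuck-at-1, M4 inverted output, M5 stuck-at-1, M5 inverted output, M6 stuck-at-1, M6 inverted output, M7 stuck-at-1, M7 inverted output}.
Test 2 (a=0, b=1, c=1, d=1): fault-free M1=1, M2=0, M3=0, M4=1, M5=0, M6=1, M7=1 → 1; observed 0. Eliminates M2 stuck-at-0, M2 inverted output, M3 stuck-at-1, M3 inverted output, M4 stuck-at-1, M6 stuck-at-1, M7 stuck-at-1.
Test 3 (a=1, b=0, c=1, d=1): fault-free M1=0, M2=1, M3=0, M4=1, M5=1, M6=0, M7=0 → 0; observed 0. Eliminates M5 inverted output, M6 inverted output, M7 inverted output.
Test 4 (a=1, b=0, c=1, d=0): fault-free M1=0, M2=1, M3=0, M4=0, M5=0, M6=0, M7=0 → 0; observed 1. Eliminates M4 inverted output.
Only M5 stuck-at-1 is consistent with every test.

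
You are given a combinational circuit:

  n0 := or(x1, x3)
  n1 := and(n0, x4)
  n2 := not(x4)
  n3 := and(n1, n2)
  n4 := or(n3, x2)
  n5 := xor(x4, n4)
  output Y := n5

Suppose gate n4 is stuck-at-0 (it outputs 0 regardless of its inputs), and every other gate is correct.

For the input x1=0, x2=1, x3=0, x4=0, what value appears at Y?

Propagate with n4 forced: n0=0, n1=0, n2=1, n3=0, n4=0 [stuck-at-0], n5=0.
So Y = 0. (Without the fault it would be 1.)

0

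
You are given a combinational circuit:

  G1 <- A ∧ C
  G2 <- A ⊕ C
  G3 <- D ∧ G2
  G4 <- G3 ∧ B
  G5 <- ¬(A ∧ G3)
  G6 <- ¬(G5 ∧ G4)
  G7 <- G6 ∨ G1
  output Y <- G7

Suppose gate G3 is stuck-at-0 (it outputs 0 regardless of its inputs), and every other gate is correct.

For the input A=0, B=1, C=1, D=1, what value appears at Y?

1

Propagate with G3 forced: G1=0, G2=1, G3=0 [stuck-at-0], G4=0, G5=1, G6=1, G7=1.
So Y = 1. (Without the fault it would be 0.)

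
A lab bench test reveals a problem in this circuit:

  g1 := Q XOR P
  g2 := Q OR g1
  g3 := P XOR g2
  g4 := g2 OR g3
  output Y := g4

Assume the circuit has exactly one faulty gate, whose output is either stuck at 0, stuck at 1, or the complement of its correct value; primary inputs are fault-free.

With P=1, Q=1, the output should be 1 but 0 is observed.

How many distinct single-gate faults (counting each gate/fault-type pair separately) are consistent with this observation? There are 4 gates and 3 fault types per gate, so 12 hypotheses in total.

Fault-free: g1=0, g2=1, g3=0, g4=1 → 1. Observed 0.
  g1 stuck-at-0: output 1 ✗
  g1 stuck-at-1: output 1 ✗
  g1 inverted output: output 1 ✗
  g2 stuck-at-0: output 1 ✗
  g2 stuck-at-1: output 1 ✗
  g2 inverted output: output 1 ✗
  g3 stuck-at-0: output 1 ✗
  g3 stuck-at-1: output 1 ✗
  g3 inverted output: output 1 ✗
  g4 stuck-at-0: output 0 ✓
  g4 stuck-at-1: output 1 ✗
  g4 inverted output: output 0 ✓
Consistent faults: {g4 stuck-at-0, g4 inverted output} — 2 in all.

2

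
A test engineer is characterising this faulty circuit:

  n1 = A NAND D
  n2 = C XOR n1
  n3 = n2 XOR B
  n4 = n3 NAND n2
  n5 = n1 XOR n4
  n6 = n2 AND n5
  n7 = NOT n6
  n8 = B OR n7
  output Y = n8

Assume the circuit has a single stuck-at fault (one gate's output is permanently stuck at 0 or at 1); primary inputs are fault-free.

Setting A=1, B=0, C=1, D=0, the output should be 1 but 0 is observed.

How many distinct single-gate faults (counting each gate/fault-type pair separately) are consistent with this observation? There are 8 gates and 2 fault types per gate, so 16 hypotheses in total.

Fault-free: n1=1, n2=0, n3=0, n4=1, n5=0, n6=0, n7=1, n8=1 → 1. Observed 0.
  n1: none of the 2 fault types match ✗
  n2: stuck-at-1 ✓; others ✗
  n3: none of the 2 fault types match ✗
  n4: none of the 2 fault types match ✗
  n5: none of the 2 fault types match ✗
  n6: stuck-at-1 ✓; others ✗
  n7: stuck-at-0 ✓; others ✗
  n8: stuck-at-0 ✓; others ✗
Consistent faults: {n2 stuck-at-1, n6 stuck-at-1, n7 stuck-at-0, n8 stuck-at-0} — 4 in all.

4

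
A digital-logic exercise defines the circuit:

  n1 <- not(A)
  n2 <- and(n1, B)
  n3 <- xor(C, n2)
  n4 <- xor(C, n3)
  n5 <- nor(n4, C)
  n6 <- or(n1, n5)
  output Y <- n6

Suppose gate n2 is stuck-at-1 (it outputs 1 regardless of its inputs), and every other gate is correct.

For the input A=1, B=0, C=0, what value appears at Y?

Propagate with n2 forced: n1=0, n2=1 [stuck-at-1], n3=1, n4=1, n5=0, n6=0.
So Y = 0. (Without the fault it would be 1.)

0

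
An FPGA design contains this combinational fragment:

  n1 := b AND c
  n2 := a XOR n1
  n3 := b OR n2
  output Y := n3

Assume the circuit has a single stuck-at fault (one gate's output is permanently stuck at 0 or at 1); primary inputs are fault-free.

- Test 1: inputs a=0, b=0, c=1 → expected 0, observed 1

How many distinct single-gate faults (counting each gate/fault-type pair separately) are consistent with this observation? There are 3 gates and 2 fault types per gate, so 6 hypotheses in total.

Fault-free: n1=0, n2=0, n3=0 → 0. Observed 1.
  n1 stuck-at-0: output 0 ✗
  n1 stuck-at-1: output 1 ✓
  n2 stuck-at-0: output 0 ✗
  n2 stuck-at-1: output 1 ✓
  n3 stuck-at-0: output 0 ✗
  n3 stuck-at-1: output 1 ✓
Consistent faults: {n1 stuck-at-1, n2 stuck-at-1, n3 stuck-at-1} — 3 in all.

3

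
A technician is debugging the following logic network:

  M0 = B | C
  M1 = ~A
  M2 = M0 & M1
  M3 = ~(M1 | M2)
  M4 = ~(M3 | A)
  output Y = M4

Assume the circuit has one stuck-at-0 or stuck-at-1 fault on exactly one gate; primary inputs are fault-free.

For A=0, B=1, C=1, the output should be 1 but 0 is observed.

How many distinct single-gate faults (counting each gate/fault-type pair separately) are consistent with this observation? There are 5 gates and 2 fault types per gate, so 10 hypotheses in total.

3

Fault-free: M0=1, M1=1, M2=1, M3=0, M4=1 → 1. Observed 0.
  M0 stuck-at-0: output 1 ✗
  M0 stuck-at-1: output 1 ✗
  M1 stuck-at-0: output 0 ✓
  M1 stuck-at-1: output 1 ✗
  M2 stuck-at-0: output 1 ✗
  M2 stuck-at-1: output 1 ✗
  M3 stuck-at-0: output 1 ✗
  M3 stuck-at-1: output 0 ✓
  M4 stuck-at-0: output 0 ✓
  M4 stuck-at-1: output 1 ✗
Consistent faults: {M1 stuck-at-0, M3 stuck-at-1, M4 stuck-at-0} — 3 in all.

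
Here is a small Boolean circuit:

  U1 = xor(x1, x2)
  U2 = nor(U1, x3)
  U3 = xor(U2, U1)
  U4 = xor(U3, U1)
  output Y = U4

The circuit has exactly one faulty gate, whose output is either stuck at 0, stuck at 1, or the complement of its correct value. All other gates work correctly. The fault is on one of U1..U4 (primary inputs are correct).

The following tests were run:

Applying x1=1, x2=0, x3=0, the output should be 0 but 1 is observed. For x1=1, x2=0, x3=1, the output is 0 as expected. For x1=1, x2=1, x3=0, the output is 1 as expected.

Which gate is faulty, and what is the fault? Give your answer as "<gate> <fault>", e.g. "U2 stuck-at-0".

Fault-free values for test 1 (x1=1, x2=0, x3=0): U1=1, U2=0, U3=1, U4=0, giving Y=0. Observed 1.
Test 1: faults giving observed 1 are {U1 stuck-at-0, U1 inverted output, U2 stuck-at-1, U2 inverted output, U3 stuck-at-0, U3 inverted output, U4 stuck-at-1, U4 inverted output}.
Test 2 (x1=1, x2=0, x3=1): fault-free U1=1, U2=0, U3=1, U4=0 → 0; observed 0. Eliminates U2 stuck-at-1, U2 inverted output, U3 stuck-at-0, U3 inverted output, U4 stuck-at-1, U4 inverted output.
Test 3 (x1=1, x2=1, x3=0): fault-free U1=0, U2=1, U3=1, U4=1 → 1; observed 1. Eliminates U1 inverted output.
Only U1 stuck-at-0 is consistent with every test.

U1 stuck-at-0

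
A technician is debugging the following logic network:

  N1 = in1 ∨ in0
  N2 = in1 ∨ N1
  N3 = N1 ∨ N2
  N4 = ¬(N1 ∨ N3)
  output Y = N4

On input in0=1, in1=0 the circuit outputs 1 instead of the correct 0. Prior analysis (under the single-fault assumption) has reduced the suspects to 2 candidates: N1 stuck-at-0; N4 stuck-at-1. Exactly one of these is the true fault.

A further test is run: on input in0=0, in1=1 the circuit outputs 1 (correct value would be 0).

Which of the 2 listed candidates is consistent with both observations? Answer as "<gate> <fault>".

N4 stuck-at-1

Evaluate each candidate on input in0=0, in1=1:
  N1 stuck-at-0: N1=0 [stuck-at-0], N2=1, N3=1, N4=0 → 0 — eliminated
  N4 stuck-at-1: N1=1, N2=1, N3=1, N4=1 [stuck-at-1] → 1 — matches
Only N4 stuck-at-1 reproduces the observed 1.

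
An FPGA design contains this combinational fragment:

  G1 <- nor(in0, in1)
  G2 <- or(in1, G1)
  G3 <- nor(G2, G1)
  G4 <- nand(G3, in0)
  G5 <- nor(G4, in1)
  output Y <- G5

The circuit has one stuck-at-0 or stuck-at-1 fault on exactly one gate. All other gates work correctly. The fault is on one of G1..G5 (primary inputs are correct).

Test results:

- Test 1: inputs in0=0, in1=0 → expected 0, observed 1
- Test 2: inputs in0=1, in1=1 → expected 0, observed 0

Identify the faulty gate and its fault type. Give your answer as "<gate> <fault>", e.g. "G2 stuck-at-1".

G4 stuck-at-0

Fault-free values for test 1 (in0=0, in1=0): G1=1, G2=1, G3=0, G4=1, G5=0, giving Y=0. Observed 1.
Test 1: faults giving observed 1 are {G4 stuck-at-0, G5 stuck-at-1}.
Test 2 (in0=1, in1=1): fault-free G1=0, G2=1, G3=0, G4=1, G5=0 → 0; observed 0. Eliminates G5 stuck-at-1.
Only G4 stuck-at-0 is consistent with every test.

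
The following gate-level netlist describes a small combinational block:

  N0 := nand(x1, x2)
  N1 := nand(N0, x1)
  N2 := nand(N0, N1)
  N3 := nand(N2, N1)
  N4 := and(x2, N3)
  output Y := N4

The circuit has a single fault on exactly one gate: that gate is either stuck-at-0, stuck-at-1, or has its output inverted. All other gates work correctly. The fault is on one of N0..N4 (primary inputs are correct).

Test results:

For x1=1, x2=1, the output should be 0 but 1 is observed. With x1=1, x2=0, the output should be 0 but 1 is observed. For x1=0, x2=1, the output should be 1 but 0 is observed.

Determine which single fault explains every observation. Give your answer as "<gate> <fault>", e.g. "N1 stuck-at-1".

Fault-free values for test 1 (x1=1, x2=1): N0=0, N1=1, N2=1, N3=0, N4=0, giving Y=0. Observed 1.
Test 1: faults giving observed 1 are {N0 stuck-at-1, N0 inverted output, N1 stuck-at-0, N1 inverted output, N2 stuck-at-0, N2 inverted output, N3 stuck-at-1, N3 inverted output, N4 stuck-at-1, N4 inverted output}.
Test 2 (x1=1, x2=0): fault-free N0=1, N1=0, N2=1, N3=1, N4=0 → 0; observed 1. Eliminates N0 stuck-at-1, N0 inverted output, N1 stuck-at-0, N1 inverted output, N2 stuck-at-0, N2 inverted output, N3 stuck-at-1, N3 inverted output.
Test 3 (x1=0, x2=1): fault-free N0=1, N1=1, N2=0, N3=1, N4=1 → 1; observed 0. Eliminates N4 stuck-at-1.
Only N4 inverted output is consistent with every test.

N4 inverted output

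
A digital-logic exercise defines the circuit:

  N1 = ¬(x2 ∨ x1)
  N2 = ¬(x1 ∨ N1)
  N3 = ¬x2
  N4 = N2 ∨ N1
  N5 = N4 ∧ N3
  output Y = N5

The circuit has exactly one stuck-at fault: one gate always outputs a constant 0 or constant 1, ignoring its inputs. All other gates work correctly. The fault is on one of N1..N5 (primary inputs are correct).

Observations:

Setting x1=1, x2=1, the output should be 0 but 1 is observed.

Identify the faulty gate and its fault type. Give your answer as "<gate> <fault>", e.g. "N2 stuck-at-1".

Fault-free values for test 1 (x1=1, x2=1): N1=0, N2=0, N3=0, N4=0, N5=0, giving Y=0. Observed 1.
Test 1: faults giving observed 1 are {N5 stuck-at-1}.
Only N5 stuck-at-1 is consistent with every test.

N5 stuck-at-1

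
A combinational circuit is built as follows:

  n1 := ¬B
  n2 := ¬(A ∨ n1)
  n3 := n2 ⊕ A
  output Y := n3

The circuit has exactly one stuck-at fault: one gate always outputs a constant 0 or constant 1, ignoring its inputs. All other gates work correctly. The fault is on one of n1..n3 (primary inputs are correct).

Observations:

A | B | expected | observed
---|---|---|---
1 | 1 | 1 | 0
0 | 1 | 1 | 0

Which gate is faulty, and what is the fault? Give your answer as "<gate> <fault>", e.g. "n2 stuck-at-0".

Fault-free values for test 1 (A=1, B=1): n1=0, n2=0, n3=1, giving Y=1. Observed 0.
Test 1: faults giving observed 0 are {n2 stuck-at-1, n3 stuck-at-0}.
Test 2 (A=0, B=1): fault-free n1=0, n2=1, n3=1 → 1; observed 0. Eliminates n2 stuck-at-1.
Only n3 stuck-at-0 is consistent with every test.

n3 stuck-at-0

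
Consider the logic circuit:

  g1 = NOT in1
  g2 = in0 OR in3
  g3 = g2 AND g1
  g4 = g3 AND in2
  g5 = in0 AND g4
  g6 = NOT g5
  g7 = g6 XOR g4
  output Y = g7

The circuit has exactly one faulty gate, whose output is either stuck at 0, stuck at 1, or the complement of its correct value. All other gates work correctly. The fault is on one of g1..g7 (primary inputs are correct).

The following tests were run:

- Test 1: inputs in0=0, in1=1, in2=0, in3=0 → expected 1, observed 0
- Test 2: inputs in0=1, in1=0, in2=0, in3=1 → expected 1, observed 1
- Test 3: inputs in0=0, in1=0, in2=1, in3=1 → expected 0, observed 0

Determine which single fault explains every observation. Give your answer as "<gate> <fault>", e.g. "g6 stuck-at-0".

g4 stuck-at-1

Fault-free values for test 1 (in0=0, in1=1, in2=0, in3=0): g1=0, g2=0, g3=0, g4=0, g5=0, g6=1, g7=1, giving Y=1. Observed 0.
Test 1: faults giving observed 0 are {g4 stuck-at-1, g4 inverted output, g5 stuck-at-1, g5 inverted output, g6 stuck-at-0, g6 inverted output, g7 stuck-at-0, g7 inverted output}.
Test 2 (in0=1, in1=0, in2=0, in3=1): fault-free g1=1, g2=1, g3=1, g4=0, g5=0, g6=1, g7=1 → 1; observed 1. Eliminates g5 stuck-at-1, g5 inverted output, g6 stuck-at-0, g6 inverted output, g7 stuck-at-0, g7 inverted output.
Test 3 (in0=0, in1=0, in2=1, in3=1): fault-free g1=1, g2=1, g3=1, g4=1, g5=0, g6=1, g7=0 → 0; observed 0. Eliminates g4 inverted output.
Only g4 stuck-at-1 is consistent with every test.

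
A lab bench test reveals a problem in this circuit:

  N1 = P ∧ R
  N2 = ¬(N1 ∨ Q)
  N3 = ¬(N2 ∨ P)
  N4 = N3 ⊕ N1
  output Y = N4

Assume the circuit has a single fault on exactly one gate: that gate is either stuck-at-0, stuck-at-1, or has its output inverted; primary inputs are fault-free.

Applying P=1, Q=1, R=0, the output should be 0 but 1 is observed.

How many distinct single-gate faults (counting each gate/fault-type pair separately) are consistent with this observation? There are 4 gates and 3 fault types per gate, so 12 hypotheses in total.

6

Fault-free: N1=0, N2=0, N3=0, N4=0 → 0. Observed 1.
  N1 stuck-at-0: output 0 ✗
  N1 stuck-at-1: output 1 ✓
  N1 inverted output: output 1 ✓
  N2 stuck-at-0: output 0 ✗
  N2 stuck-at-1: output 0 ✗
  N2 inverted output: output 0 ✗
  N3 stuck-at-0: output 0 ✗
  N3 stuck-at-1: output 1 ✓
  N3 inverted output: output 1 ✓
  N4 stuck-at-0: output 0 ✗
  N4 stuck-at-1: output 1 ✓
  N4 inverted output: output 1 ✓
Consistent faults: {N1 stuck-at-1, N1 inverted output, N3 stuck-at-1, N3 inverted output, N4 stuck-at-1, N4 inverted output} — 6 in all.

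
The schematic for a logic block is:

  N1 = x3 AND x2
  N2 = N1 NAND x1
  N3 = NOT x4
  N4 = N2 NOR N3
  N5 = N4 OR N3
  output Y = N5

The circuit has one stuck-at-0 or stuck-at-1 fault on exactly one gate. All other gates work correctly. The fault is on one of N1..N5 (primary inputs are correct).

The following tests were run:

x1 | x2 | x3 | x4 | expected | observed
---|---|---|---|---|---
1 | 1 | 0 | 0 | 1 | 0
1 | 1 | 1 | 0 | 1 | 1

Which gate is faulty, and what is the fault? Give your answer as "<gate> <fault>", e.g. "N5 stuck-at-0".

N3 stuck-at-0

Fault-free values for test 1 (x1=1, x2=1, x3=0, x4=0): N1=0, N2=1, N3=1, N4=0, N5=1, giving Y=1. Observed 0.
Test 1: faults giving observed 0 are {N3 stuck-at-0, N5 stuck-at-0}.
Test 2 (x1=1, x2=1, x3=1, x4=0): fault-free N1=1, N2=0, N3=1, N4=0, N5=1 → 1; observed 1. Eliminates N5 stuck-at-0.
Only N3 stuck-at-0 is consistent with every test.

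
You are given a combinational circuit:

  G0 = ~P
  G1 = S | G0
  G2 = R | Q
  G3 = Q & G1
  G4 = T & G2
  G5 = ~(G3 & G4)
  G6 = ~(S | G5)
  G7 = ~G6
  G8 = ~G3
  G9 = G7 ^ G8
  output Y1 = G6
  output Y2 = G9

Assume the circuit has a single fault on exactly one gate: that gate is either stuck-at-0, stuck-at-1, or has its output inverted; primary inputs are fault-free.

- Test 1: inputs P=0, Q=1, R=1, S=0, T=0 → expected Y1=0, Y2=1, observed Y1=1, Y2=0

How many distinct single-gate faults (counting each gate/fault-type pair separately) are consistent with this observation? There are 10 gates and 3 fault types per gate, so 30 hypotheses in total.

Fault-free: G0=1, G1=1, G2=1, G3=1, G4=0, G5=1, G6=0, G7=1, G8=0, G9=1 → Y1=0, Y2=1. Observed Y1=1, Y2=0.
  G0: none of the 3 fault types match ✗
  G1: none of the 3 fault types match ✗
  G2: none of the 3 fault types match ✗
  G3: none of the 3 fault types match ✗
  G4: stuck-at-1, inverted output ✓; others ✗
  G5: stuck-at-0, inverted output ✓; others ✗
  G6: stuck-at-1, inverted output ✓; others ✗
  G7: none of the 3 fault types match ✗
  G8: none of the 3 fault types match ✗
  G9: none of the 3 fault types match ✗
Consistent faults: {G4 stuck-at-1, G4 inverted output, G5 stuck-at-0, G5 inverted output, G6 stuck-at-1, G6 inverted output} — 6 in all.

6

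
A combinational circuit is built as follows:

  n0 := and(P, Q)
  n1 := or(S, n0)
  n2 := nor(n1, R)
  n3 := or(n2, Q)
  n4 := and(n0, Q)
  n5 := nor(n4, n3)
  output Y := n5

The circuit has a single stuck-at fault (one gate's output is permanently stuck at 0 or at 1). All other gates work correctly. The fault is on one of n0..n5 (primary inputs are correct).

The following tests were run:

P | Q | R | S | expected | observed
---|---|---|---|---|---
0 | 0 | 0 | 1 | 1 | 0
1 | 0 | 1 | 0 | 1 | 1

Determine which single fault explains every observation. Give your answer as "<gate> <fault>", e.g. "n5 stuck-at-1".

Fault-free values for test 1 (P=0, Q=0, R=0, S=1): n0=0, n1=1, n2=0, n3=0, n4=0, n5=1, giving Y=1. Observed 0.
Test 1: faults giving observed 0 are {n1 stuck-at-0, n2 stuck-at-1, n3 stuck-at-1, n4 stuck-at-1, n5 stuck-at-0}.
Test 2 (P=1, Q=0, R=1, S=0): fault-free n0=0, n1=0, n2=0, n3=0, n4=0, n5=1 → 1; observed 1. Eliminates n2 stuck-at-1, n3 stuck-at-1, n4 stuck-at-1, n5 stuck-at-0.
Only n1 stuck-at-0 is consistent with every test.

n1 stuck-at-0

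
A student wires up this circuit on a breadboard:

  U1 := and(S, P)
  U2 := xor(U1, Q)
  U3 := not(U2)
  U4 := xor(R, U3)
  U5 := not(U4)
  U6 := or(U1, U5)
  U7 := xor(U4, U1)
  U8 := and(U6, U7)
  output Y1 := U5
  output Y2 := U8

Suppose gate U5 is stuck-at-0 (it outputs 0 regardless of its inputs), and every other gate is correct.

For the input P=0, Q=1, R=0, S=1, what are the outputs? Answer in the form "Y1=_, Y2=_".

Propagate with U5 forced: U1=0, U2=1, U3=0, U4=0, U5=0 [stuck-at-0], U6=0, U7=0, U8=0.
So the outputs are Y1=0, Y2=0. (Without the fault they would be Y1=1, Y2=0.)

Y1=0, Y2=0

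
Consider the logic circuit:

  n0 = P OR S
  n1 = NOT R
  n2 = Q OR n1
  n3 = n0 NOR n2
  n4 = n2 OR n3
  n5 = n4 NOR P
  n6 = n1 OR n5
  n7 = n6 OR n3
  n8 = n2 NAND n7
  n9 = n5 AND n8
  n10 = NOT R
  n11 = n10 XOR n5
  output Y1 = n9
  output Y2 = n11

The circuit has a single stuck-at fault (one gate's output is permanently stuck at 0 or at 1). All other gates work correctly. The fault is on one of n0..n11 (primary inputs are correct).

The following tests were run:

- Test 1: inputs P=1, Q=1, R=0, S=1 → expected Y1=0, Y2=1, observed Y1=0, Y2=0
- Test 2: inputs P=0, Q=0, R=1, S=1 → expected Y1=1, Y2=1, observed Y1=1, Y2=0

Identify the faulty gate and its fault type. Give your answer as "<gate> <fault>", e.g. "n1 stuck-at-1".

n11 stuck-at-0

Fault-free values for test 1 (P=1, Q=1, R=0, S=1): n0=1, n1=1, n2=1, n3=0, n4=1, n5=0, n6=1, n7=1, n8=0, n9=0, n10=1, n11=1, giving Y1=0, Y2=1. Observed Y1=0, Y2=0.
Test 1: faults giving observed Y1=0, Y2=0 are {n5 stuck-at-1, n10 stuck-at-0, n11 stuck-at-0}.
Test 2 (P=0, Q=0, R=1, S=1): fault-free n0=1, n1=0, n2=0, n3=0, n4=0, n5=1, n6=1, n7=1, n8=1, n9=1, n10=0, n11=1 → Y1=1, Y2=1; observed Y1=1, Y2=0. Eliminates n5 stuck-at-1, n10 stuck-at-0.
Only n11 stuck-at-0 is consistent with every test.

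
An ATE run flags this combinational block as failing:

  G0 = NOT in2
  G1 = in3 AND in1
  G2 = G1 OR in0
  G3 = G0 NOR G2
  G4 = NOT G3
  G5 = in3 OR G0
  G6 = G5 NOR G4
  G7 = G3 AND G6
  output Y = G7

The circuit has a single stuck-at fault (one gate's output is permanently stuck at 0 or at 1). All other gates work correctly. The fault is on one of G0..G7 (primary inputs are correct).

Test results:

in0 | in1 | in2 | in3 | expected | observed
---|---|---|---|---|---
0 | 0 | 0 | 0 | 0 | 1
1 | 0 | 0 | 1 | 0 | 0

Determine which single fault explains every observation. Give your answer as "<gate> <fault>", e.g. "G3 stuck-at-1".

G0 stuck-at-0

Fault-free values for test 1 (in0=0, in1=0, in2=0, in3=0): G0=1, G1=0, G2=0, G3=0, G4=1, G5=1, G6=0, G7=0, giving Y=0. Observed 1.
Test 1: faults giving observed 1 are {G0 stuck-at-0, G7 stuck-at-1}.
Test 2 (in0=1, in1=0, in2=0, in3=1): fault-free G0=1, G1=0, G2=1, G3=0, G4=1, G5=1, G6=0, G7=0 → 0; observed 0. Eliminates G7 stuck-at-1.
Only G0 stuck-at-0 is consistent with every test.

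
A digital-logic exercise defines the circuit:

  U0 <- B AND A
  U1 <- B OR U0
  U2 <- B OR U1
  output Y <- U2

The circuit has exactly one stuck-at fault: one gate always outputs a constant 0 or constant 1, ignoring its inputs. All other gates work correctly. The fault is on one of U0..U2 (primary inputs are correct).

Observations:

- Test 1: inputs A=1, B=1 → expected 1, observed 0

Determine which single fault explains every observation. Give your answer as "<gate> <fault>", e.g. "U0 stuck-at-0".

U2 stuck-at-0

Fault-free values for test 1 (A=1, B=1): U0=1, U1=1, U2=1, giving Y=1. Observed 0.
Test 1: faults giving observed 0 are {U2 stuck-at-0}.
Only U2 stuck-at-0 is consistent with every test.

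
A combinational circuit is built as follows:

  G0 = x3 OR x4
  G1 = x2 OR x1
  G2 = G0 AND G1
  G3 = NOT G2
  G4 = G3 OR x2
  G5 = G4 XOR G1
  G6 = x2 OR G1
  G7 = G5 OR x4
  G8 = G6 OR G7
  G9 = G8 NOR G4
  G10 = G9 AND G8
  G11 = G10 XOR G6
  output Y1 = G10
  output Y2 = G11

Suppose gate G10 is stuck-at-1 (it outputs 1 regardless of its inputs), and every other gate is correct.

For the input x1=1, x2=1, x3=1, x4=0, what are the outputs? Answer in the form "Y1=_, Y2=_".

Y1=1, Y2=0

Propagate with G10 forced: G0=1, G1=1, G2=1, G3=0, G4=1, G5=0, G6=1, G7=0, G8=1, G9=0, G10=1 [stuck-at-1], G11=0.
So the outputs are Y1=1, Y2=0. (Without the fault they would be Y1=0, Y2=1.)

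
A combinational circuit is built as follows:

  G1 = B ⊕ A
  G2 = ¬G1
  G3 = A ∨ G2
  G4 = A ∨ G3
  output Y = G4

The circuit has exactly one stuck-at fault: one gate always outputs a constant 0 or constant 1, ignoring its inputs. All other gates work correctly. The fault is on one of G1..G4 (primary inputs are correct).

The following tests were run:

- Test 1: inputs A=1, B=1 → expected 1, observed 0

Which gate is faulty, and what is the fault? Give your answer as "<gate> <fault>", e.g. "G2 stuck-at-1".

Fault-free values for test 1 (A=1, B=1): G1=0, G2=1, G3=1, G4=1, giving Y=1. Observed 0.
Test 1: faults giving observed 0 are {G4 stuck-at-0}.
Only G4 stuck-at-0 is consistent with every test.

G4 stuck-at-0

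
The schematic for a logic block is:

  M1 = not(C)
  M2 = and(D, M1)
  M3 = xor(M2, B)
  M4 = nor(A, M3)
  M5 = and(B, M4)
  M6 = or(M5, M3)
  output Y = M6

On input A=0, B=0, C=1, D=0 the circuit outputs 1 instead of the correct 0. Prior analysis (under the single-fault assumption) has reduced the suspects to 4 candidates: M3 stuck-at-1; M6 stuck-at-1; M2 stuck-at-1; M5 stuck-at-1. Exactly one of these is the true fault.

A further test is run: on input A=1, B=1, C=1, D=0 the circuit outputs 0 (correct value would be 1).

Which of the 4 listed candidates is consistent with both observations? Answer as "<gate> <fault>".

Evaluate each candidate on input A=1, B=1, C=1, D=0:
  M3 stuck-at-1: M1=0, M2=0, M3=1 [stuck-at-1], M4=0, M5=0, M6=1 → 1 — eliminated
  M6 stuck-at-1: M1=0, M2=0, M3=1, M4=0, M5=0, M6=1 [stuck-at-1] → 1 — eliminated
  M2 stuck-at-1: M1=0, M2=1 [stuck-at-1], M3=0, M4=0, M5=0, M6=0 → 0 — matches
  M5 stuck-at-1: M1=0, M2=0, M3=1, M4=0, M5=1 [stuck-at-1], M6=1 → 1 — eliminated
Only M2 stuck-at-1 reproduces the observed 0.

M2 stuck-at-1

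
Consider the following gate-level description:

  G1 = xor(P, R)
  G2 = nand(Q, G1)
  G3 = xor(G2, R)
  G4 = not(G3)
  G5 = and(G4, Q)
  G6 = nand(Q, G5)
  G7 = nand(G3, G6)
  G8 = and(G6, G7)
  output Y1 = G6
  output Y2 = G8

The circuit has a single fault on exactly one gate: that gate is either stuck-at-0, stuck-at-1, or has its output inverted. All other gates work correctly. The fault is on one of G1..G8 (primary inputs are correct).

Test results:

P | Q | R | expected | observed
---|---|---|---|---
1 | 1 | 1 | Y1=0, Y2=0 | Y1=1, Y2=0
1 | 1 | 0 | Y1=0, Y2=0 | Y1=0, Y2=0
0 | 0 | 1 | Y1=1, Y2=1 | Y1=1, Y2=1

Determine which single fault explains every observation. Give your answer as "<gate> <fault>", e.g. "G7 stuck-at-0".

Fault-free values for test 1 (P=1, Q=1, R=1): G1=0, G2=1, G3=0, G4=1, G5=1, G6=0, G7=1, G8=0, giving Y1=0, Y2=0. Observed Y1=1, Y2=0.
Test 1: faults giving observed Y1=1, Y2=0 are {G1 stuck-at-1, G1 inverted output, G2 stuck-at-0, G2 inverted output, G3 stuck-at-1, G3 inverted output}.
Test 2 (P=1, Q=1, R=0): fault-free G1=1, G2=0, G3=0, G4=1, G5=1, G6=0, G7=1, G8=0 → Y1=0, Y2=0; observed Y1=0, Y2=0. Eliminates G1 inverted output, G2 inverted output, G3 stuck-at-1, G3 inverted output.
Test 3 (P=0, Q=0, R=1): fault-free G1=1, G2=1, G3=0, G4=1, G5=0, G6=1, G7=1, G8=1 → Y1=1, Y2=1; observed Y1=1, Y2=1. Eliminates G2 stuck-at-0.
Only G1 stuck-at-1 is consistent with every test.

G1 stuck-at-1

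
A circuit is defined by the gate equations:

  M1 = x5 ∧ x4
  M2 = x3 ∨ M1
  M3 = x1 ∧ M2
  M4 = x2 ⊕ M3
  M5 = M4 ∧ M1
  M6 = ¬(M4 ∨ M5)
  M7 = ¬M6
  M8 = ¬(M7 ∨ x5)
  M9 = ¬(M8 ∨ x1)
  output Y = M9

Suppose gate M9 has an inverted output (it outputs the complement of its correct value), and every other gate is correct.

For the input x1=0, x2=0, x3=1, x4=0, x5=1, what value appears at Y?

Propagate with M9 forced: M1=0, M2=1, M3=0, M4=0, M5=0, M6=1, M7=0, M8=0, M9=0 [inverted output].
So Y = 0. (Without the fault it would be 1.)

0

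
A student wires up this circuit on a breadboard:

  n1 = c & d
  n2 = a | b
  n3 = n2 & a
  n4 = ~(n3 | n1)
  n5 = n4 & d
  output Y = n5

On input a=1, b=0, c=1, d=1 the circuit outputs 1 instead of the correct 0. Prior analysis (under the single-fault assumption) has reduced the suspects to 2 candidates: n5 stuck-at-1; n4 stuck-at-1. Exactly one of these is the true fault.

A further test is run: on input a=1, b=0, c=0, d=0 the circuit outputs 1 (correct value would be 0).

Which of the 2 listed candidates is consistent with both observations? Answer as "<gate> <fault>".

Evaluate each candidate on input a=1, b=0, c=0, d=0:
  n5 stuck-at-1: n1=0, n2=1, n3=1, n4=0, n5=1 [stuck-at-1] → 1 — matches
  n4 stuck-at-1: n1=0, n2=1, n3=1, n4=1 [stuck-at-1], n5=0 → 0 — eliminated
Only n5 stuck-at-1 reproduces the observed 1.

n5 stuck-at-1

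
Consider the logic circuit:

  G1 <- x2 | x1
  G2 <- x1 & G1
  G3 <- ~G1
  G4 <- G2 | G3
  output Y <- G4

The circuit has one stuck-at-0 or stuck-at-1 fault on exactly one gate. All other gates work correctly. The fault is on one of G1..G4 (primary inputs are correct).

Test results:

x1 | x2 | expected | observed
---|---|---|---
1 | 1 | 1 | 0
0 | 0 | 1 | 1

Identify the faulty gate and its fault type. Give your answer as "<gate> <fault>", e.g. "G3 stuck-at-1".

G2 stuck-at-0

Fault-free values for test 1 (x1=1, x2=1): G1=1, G2=1, G3=0, G4=1, giving Y=1. Observed 0.
Test 1: faults giving observed 0 are {G2 stuck-at-0, G4 stuck-at-0}.
Test 2 (x1=0, x2=0): fault-free G1=0, G2=0, G3=1, G4=1 → 1; observed 1. Eliminates G4 stuck-at-0.
Only G2 stuck-at-0 is consistent with every test.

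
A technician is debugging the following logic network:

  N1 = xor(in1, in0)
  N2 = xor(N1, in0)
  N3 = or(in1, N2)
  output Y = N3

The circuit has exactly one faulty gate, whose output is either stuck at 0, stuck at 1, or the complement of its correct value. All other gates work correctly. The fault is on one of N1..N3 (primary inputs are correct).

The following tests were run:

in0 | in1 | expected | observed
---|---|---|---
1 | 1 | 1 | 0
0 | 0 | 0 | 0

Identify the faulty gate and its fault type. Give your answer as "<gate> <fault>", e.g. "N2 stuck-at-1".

Fault-free values for test 1 (in0=1, in1=1): N1=0, N2=1, N3=1, giving Y=1. Observed 0.
Test 1: faults giving observed 0 are {N3 stuck-at-0, N3 inverted output}.
Test 2 (in0=0, in1=0): fault-free N1=0, N2=0, N3=0 → 0; observed 0. Eliminates N3 inverted output.
Only N3 stuck-at-0 is consistent with every test.

N3 stuck-at-0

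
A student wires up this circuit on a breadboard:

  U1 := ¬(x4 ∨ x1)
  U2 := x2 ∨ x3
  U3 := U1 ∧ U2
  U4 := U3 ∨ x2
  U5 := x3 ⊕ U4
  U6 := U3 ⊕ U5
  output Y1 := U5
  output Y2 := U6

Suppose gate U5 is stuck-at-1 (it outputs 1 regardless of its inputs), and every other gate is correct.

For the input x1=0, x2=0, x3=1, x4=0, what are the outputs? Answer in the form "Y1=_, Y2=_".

Propagate with U5 forced: U1=1, U2=1, U3=1, U4=1, U5=1 [stuck-at-1], U6=0.
So the outputs are Y1=1, Y2=0. (Without the fault they would be Y1=0, Y2=1.)

Y1=1, Y2=0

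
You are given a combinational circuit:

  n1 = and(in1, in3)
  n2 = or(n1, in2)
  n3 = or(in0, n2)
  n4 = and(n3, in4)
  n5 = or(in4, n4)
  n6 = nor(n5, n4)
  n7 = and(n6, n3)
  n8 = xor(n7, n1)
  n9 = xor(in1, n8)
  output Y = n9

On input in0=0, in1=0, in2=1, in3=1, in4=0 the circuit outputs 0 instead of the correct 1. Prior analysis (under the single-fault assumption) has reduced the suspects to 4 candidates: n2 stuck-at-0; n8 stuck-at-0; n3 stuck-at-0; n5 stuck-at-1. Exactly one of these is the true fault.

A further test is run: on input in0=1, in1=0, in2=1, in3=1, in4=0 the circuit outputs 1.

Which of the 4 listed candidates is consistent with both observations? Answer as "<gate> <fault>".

n2 stuck-at-0

Evaluate each candidate on input in0=1, in1=0, in2=1, in3=1, in4=0:
  n2 stuck-at-0: n1=0, n2=0 [stuck-at-0], n3=1, n4=0, n5=0, n6=1, n7=1, n8=1, n9=1 → 1 — matches
  n8 stuck-at-0: n1=0, n2=1, n3=1, n4=0, n5=0, n6=1, n7=1, n8=0 [stuck-at-0], n9=0 → 0 — eliminated
  n3 stuck-at-0: n1=0, n2=1, n3=0 [stuck-at-0], n4=0, n5=0, n6=1, n7=0, n8=0, n9=0 → 0 — eliminated
  n5 stuck-at-1: n1=0, n2=1, n3=1, n4=0, n5=1 [stuck-at-1], n6=0, n7=0, n8=0, n9=0 → 0 — eliminated
Only n2 stuck-at-0 reproduces the observed 1.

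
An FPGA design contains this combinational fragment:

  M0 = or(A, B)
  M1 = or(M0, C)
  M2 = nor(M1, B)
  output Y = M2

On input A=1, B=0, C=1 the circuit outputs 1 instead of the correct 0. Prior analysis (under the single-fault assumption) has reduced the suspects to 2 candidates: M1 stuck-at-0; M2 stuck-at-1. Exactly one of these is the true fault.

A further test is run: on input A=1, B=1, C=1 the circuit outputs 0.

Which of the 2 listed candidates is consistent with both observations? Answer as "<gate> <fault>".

Evaluate each candidate on input A=1, B=1, C=1:
  M1 stuck-at-0: M0=1, M1=0 [stuck-at-0], M2=0 → 0 — matches
  M2 stuck-at-1: M0=1, M1=1, M2=1 [stuck-at-1] → 1 — eliminated
Only M1 stuck-at-0 reproduces the observed 0.

M1 stuck-at-0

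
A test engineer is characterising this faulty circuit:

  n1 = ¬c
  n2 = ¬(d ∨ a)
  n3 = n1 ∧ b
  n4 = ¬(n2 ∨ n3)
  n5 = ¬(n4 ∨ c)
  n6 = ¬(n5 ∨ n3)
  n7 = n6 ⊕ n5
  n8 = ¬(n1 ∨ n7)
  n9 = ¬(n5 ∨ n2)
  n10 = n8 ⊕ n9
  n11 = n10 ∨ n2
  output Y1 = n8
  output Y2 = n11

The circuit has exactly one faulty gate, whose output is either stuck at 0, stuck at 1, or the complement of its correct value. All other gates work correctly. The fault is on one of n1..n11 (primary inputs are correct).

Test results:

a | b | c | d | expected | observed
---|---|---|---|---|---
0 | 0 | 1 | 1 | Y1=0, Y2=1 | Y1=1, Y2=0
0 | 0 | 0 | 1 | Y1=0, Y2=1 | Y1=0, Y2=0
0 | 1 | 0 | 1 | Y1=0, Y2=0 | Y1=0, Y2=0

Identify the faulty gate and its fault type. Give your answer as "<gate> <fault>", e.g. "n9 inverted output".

n3 stuck-at-1

Fault-free values for test 1 (a=0, b=0, c=1, d=1): n1=0, n2=0, n3=0, n4=1, n5=0, n6=1, n7=1, n8=0, n9=1, n10=1, n11=1, giving Y1=0, Y2=1. Observed Y1=1, Y2=0.
Test 1: faults giving observed Y1=1, Y2=0 are {n3 stuck-at-1, n3 inverted output, n6 stuck-at-0, n6 inverted output, n7 stuck-at-0, n7 inverted output, n8 stuck-at-1, n8 inverted output}.
Test 2 (a=0, b=0, c=0, d=1): fault-free n1=1, n2=0, n3=0, n4=1, n5=0, n6=1, n7=1, n8=0, n9=1, n10=1, n11=1 → Y1=0, Y2=1; observed Y1=0, Y2=0. Eliminates n6 stuck-at-0, n6 inverted output, n7 stuck-at-0, n7 inverted output, n8 stuck-at-1, n8 inverted output.
Test 3 (a=0, b=1, c=0, d=1): fault-free n1=1, n2=0, n3=1, n4=0, n5=1, n6=0, n7=1, n8=0, n9=0, n10=0, n11=0 → Y1=0, Y2=0; observed Y1=0, Y2=0. Eliminates n3 inverted output.
Only n3 stuck-at-1 is consistent with every test.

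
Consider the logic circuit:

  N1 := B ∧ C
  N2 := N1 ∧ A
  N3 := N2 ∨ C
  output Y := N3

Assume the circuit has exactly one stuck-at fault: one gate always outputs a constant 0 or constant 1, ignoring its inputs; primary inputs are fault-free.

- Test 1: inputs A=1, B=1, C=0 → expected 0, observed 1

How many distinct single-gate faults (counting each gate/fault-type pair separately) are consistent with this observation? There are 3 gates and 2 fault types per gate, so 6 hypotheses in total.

3

Fault-free: N1=0, N2=0, N3=0 → 0. Observed 1.
  N1 stuck-at-0: output 0 ✗
  N1 stuck-at-1: output 1 ✓
  N2 stuck-at-0: output 0 ✗
  N2 stuck-at-1: output 1 ✓
  N3 stuck-at-0: output 0 ✗
  N3 stuck-at-1: output 1 ✓
Consistent faults: {N1 stuck-at-1, N2 stuck-at-1, N3 stuck-at-1} — 3 in all.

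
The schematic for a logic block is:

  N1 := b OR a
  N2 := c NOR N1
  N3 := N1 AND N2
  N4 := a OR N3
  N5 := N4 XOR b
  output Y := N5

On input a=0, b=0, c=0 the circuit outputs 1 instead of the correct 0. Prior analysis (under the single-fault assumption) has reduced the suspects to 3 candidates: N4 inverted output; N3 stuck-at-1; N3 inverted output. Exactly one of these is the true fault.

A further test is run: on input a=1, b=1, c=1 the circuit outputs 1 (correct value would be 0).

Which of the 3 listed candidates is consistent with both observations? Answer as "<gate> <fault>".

Evaluate each candidate on input a=1, b=1, c=1:
  N4 inverted output: N1=1, N2=0, N3=0, N4=0 [inverted output], N5=1 → 1 — matches
  N3 stuck-at-1: N1=1, N2=0, N3=1 [stuck-at-1], N4=1, N5=0 → 0 — eliminated
  N3 inverted output: N1=1, N2=0, N3=1 [inverted output], N4=1, N5=0 → 0 — eliminated
Only N4 inverted output reproduces the observed 1.

N4 inverted output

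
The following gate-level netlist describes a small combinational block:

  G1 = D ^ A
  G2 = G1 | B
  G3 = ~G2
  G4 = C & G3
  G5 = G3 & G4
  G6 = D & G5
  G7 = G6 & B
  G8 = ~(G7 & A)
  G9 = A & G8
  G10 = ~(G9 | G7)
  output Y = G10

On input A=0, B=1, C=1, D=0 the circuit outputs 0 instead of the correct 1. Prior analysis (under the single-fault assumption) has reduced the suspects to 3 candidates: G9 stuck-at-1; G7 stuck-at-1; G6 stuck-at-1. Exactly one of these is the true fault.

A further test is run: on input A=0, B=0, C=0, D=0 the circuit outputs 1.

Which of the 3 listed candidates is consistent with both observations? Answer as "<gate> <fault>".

G6 stuck-at-1

Evaluate each candidate on input A=0, B=0, C=0, D=0:
  G9 stuck-at-1: G1=0, G2=0, G3=1, G4=0, G5=0, G6=0, G7=0, G8=1, G9=1 [stuck-at-1], G10=0 → 0 — eliminated
  G7 stuck-at-1: G1=0, G2=0, G3=1, G4=0, G5=0, G6=0, G7=1 [stuck-at-1], G8=1, G9=0, G10=0 → 0 — eliminated
  G6 stuck-at-1: G1=0, G2=0, G3=1, G4=0, G5=0, G6=1 [stuck-at-1], G7=0, G8=1, G9=0, G10=1 → 1 — matches
Only G6 stuck-at-1 reproduces the observed 1.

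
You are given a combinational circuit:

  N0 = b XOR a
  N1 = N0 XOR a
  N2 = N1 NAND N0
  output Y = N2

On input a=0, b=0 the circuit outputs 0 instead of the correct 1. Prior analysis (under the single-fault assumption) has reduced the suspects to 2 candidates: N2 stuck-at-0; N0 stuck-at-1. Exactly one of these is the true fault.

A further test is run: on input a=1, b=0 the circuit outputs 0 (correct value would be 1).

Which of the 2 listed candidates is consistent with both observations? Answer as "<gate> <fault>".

Evaluate each candidate on input a=1, b=0:
  N2 stuck-at-0: N0=1, N1=0, N2=0 [stuck-at-0] → 0 — matches
  N0 stuck-at-1: N0=1 [stuck-at-1], N1=0, N2=1 → 1 — eliminated
Only N2 stuck-at-0 reproduces the observed 0.

N2 stuck-at-0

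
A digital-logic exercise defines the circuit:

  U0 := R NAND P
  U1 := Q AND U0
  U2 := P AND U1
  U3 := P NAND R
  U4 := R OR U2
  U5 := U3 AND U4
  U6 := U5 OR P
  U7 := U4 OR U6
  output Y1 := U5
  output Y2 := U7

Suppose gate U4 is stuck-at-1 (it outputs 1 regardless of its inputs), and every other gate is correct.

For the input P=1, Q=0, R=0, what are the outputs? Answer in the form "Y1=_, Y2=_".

Propagate with U4 forced: U0=1, U1=0, U2=0, U3=1, U4=1 [stuck-at-1], U5=1, U6=1, U7=1.
So the outputs are Y1=1, Y2=1. (Without the fault they would be Y1=0, Y2=1.)

Y1=1, Y2=1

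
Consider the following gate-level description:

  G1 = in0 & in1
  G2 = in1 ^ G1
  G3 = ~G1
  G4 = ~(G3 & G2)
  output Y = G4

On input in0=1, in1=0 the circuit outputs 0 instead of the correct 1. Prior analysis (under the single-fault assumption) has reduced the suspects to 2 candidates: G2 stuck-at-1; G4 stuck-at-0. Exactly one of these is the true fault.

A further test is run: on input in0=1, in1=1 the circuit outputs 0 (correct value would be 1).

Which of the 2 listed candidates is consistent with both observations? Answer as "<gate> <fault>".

G4 stuck-at-0

Evaluate each candidate on input in0=1, in1=1:
  G2 stuck-at-1: G1=1, G2=1 [stuck-at-1], G3=0, G4=1 → 1 — eliminated
  G4 stuck-at-0: G1=1, G2=0, G3=0, G4=0 [stuck-at-0] → 0 — matches
Only G4 stuck-at-0 reproduces the observed 0.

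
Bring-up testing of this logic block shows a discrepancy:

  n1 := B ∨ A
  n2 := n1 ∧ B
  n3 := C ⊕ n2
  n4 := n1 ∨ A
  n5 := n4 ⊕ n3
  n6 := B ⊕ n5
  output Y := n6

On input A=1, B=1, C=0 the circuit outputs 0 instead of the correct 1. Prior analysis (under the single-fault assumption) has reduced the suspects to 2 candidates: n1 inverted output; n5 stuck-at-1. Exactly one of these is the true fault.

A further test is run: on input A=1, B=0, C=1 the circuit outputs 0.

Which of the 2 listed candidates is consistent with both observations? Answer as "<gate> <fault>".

n1 inverted output

Evaluate each candidate on input A=1, B=0, C=1:
  n1 inverted output: n1=0 [inverted output], n2=0, n3=1, n4=1, n5=0, n6=0 → 0 — matches
  n5 stuck-at-1: n1=1, n2=0, n3=1, n4=1, n5=1 [stuck-at-1], n6=1 → 1 — eliminated
Only n1 inverted output reproduces the observed 0.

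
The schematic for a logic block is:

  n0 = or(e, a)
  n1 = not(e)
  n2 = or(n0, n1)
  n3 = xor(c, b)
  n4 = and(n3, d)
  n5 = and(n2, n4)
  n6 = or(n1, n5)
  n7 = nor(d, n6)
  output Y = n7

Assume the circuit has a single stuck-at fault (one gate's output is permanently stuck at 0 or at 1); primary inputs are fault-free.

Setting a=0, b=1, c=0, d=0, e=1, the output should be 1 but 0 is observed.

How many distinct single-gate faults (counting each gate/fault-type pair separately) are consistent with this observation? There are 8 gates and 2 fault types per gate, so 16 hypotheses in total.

5

Fault-free: n0=1, n1=0, n2=1, n3=1, n4=0, n5=0, n6=0, n7=1 → 1. Observed 0.
  n0: none of the 2 fault types match ✗
  n1: stuck-at-1 ✓; others ✗
  n2: none of the 2 fault types match ✗
  n3: none of the 2 fault types match ✗
  n4: stuck-at-1 ✓; others ✗
  n5: stuck-at-1 ✓; others ✗
  n6: stuck-at-1 ✓; others ✗
  n7: stuck-at-0 ✓; others ✗
Consistent faults: {n1 stuck-at-1, n4 stuck-at-1, n5 stuck-at-1, n6 stuck-at-1, n7 stuck-at-0} — 5 in all.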